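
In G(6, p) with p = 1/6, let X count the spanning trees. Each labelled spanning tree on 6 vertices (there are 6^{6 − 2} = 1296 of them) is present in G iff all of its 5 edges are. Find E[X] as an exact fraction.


K_6 has 6^{6 − 2} = 1296 labelled spanning trees.
For each such spanning tree H, let X_H = 1 if all 5 edges of H are present in G. Then P[X_H = 1] = p^{5} = (1/6)^{5} = 1/7776.
By linearity of expectation: E[X] = Σ_H E[X_H] = 1296 · p^{5} = 1296 · 1/7776 = 1/6.
Numerically: E[X] ≈ 0.1667.

E[X] = 1296 · (1/6)^{5} = 1/6 ≈ 0.1667.


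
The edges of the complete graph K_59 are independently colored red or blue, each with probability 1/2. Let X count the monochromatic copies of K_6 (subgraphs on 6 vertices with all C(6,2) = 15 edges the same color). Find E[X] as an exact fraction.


Let X = Σ_S X_S over the C(59, 6) = 45057474 subsets S of size 6, where X_S = 1 if the K_6 on S is monochromatic.
For a fixed S, the K_6 on S has C(6, 2) = 15 edges. P[all 15 edges red] = (1/2)^15, and likewise for blue, so P[monochromatic] = 2·(1/2)^15 = 2^{1 − 15} = 1/16384.
By linearity of expectation: E[X] = C(59, 6) · 2^{1 − 15} = 45057474 · 1/16384 = 22528737/8192.
Numerically: E[X] ≈ 2750.08997.

E[X] = C(59,6)·2^(1−C(6,2)) = 22528737/8192 ≈ 2750.08997.


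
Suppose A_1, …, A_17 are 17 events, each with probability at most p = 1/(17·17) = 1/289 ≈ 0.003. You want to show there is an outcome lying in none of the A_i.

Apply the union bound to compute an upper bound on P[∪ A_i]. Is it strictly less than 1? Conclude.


Union bound: P[∪_{i=1}^{17} A_i] ≤ Σ_i P[A_i] ≤ 17·p = 17·(1/289) = 1/17.
Numerically: 1/17 ≈ 0.059.
Is 1/17 < 1? YES.
Since P[∪ A_i] ≤ 1/17 < 1, the complement has P[∩ A_i^c] ≥ 1 − 1/17 = 16/17 > 0, so some outcome avoids every A_i.

17·p = 1/17 ≈ 0.059; existence CERTIFIED by the union bound.


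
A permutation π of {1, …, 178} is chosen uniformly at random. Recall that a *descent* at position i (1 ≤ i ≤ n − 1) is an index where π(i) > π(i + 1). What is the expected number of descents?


Write X = Σ X_I over i = 1, …, 177, with X_I the indicator of one descent.
There are 177 indicators.
For each fixed i, the pair (π(i), π(i+1)) is a uniformly random ordered pair of distinct values from {1, …, 178}; by symmetry P[π(i) > π(i+1)] = 1/2.
By linearity: E[X] = 177 · (1/2) = (178 − 1) · (1/2) = 177/2 ≈ 88.5000.

E[X] = 177/2 = 88.5000.


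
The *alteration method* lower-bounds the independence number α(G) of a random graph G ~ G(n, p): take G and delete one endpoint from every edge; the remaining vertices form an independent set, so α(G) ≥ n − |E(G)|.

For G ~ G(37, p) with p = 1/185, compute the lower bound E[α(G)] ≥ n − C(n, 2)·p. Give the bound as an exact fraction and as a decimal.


E[|E(G)|] = C(37, 2)·p = 666 · (1/185) = 18/5.
E[α(G)] ≥ n − E[|E(G)|] = 37 − 18/5 = 167/5.
Numerically: ≈ 33.40000.
(This is only a lower bound; the true E[α(G)] may be larger.)

E[α(G)] ≥ 167/5 ≈ 33.40000.


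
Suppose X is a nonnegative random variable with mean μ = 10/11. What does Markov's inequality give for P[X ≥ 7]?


μ = E[X] = 10/11, a = 7.
Markov: P[X ≥ 7] ≤ μ/a = (10/11)/7 = 10/77.
Numerically: ≈ 0.12987.
(Since a = 7 > μ = 0.90909, the bound 10/77 is < 1 and informative.)

P[X ≥ 7] ≤ 10/77 ≈ 0.12987.


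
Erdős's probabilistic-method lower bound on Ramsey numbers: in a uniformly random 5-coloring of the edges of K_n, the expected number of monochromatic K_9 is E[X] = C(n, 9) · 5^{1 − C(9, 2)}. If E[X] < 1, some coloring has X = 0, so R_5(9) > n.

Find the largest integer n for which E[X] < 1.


We need C(n, 9) · 5^{1 − 36} < 1, i.e. C(n, 9) < 5^{36 − 1} = 2910383045673370361328125.
Check values of n near the boundary:
  n = 2169: C(2169, 9) = 2879753360044504243499683; 2879753360044504243499683 < 2910383045673370361328125? YES
  n = 2170: C(2170, 9) = 2891746779868845075610510; 2891746779868845075610510 < 2910383045673370361328125? YES
  n = 2171: C(2171, 9) = 2903784578674959601827205; 2903784578674959601827205 < 2910383045673370361328125? YES
  n = 2172: C(2172, 9) = 2915866900084148060642020; 2915866900084148060642020 < 2910383045673370361328125? NO
  n = 2173: C(2173, 9) = 2927993888115921319674265; 2927993888115921319674265 < 2910383045673370361328125? NO
  n = 2174: C(2174, 9) = 2940165687188920530702934; 2940165687188920530702934 < 2910383045673370361328125? NO
The largest n with C(n, 9) < 2910383045673370361328125 is n = 2171 (where E[X] = 580756915734991920365441/582076609134674072265625 ≈ 0.997733). Hence R_5(9) > 2171, i.e. R_5(9) ≥ 2172.

Largest n = 2171; hence R_5(9) > 2171.


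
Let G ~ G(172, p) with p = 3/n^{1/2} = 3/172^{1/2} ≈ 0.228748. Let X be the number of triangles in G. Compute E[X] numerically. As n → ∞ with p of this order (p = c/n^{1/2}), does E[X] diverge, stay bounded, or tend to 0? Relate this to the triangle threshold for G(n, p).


Number of potential triangles: C(172, 3) = 833340.
Each occurs with probability p³ ≈ (0.228748)³ ≈ 1.19693645e-02.
By linearity: E[X] = C(172, 3)·p³ ≈ 833340 · 1.19693645e-02 ≈ 9974.550239.
Since α = 1/2 < 1, p = c/n^{1/2} ≫ 1/n is above the triangle threshold p ~ 1/n. Asymptotically E[X] ~ (c³/6)·n^{3(1−α)} = (3³/6)·n^{1.5} → ∞; triangles are abundant w.h.p.

E[X] ≈ 9974.550239; in regime p = Θ(1/n^{1/2}) E[X] diverges (above the triangle threshold p ~ 1/n).


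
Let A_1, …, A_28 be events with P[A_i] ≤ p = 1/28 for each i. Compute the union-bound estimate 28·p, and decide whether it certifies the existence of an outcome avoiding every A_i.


Union bound: P[∪_{i=1}^{28} A_i] ≤ Σ_i P[A_i] ≤ 28·p = 28·(1/28) = 1.
Numerically: 1 ≈ 1.0000000.
Is 1 < 1? NO.
Since the bound 1 is ≥ 1, the union bound is uninformative here; it does NOT by itself certify existence.

28·p = 1 ≈ 1.0000000; existence NOT certified by the union bound.


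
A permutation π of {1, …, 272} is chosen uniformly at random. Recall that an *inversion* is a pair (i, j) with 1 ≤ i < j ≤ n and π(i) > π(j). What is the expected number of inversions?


Write X = Σ X_I over the C(272, 2) = 36856 pairs i < j, with X_I the indicator of one inversion.
There are 36856 indicators.
For each fixed pair i < j, the values π(i) and π(j) are two distinct elements of {1, …, 272} in uniformly random order; by symmetry P[π(i) > π(j)] = 1/2.
By linearity: E[X] = 36856 · (1/2) = C(272, 2) · (1/2) = 36856/2 = 18428 ≈ 18428.000.

E[X] = 18428 = 18428.000.


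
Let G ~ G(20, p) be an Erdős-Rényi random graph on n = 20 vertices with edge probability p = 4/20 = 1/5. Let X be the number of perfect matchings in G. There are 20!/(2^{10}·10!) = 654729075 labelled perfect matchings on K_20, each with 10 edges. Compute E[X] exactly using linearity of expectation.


K_20 has 20!/(2^{10}·10!) = 654729075 labelled perfect matchings.
For each such perfect matching H, let X_H = 1 if all 10 edges of H are present in G. Then P[X_H = 1] = p^{10} = (1/5)^{10} = 1/9765625.
By linearity of expectation: E[X] = Σ_H E[X_H] = 654729075 · p^{10} = 654729075 · 1/9765625 = 26189163/390625.
Numerically: E[X] ≈ 67.0443.

E[X] = 654729075 · (1/5)^{10} = 26189163/390625 ≈ 67.0443.


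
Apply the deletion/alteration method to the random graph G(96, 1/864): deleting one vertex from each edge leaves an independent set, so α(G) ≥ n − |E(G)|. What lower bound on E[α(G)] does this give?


E[|E(G)|] = C(96, 2)·p = 4560 · (1/864) = 95/18.
E[α(G)] ≥ n − E[|E(G)|] = 96 − 95/18 = 1633/18.
Numerically: ≈ 90.72222.
(This is only a lower bound; the true E[α(G)] may be larger.)

E[α(G)] ≥ 1633/18 ≈ 90.72222.


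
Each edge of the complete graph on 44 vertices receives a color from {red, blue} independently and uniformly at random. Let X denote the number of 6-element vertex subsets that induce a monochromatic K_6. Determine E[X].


Let X = Σ_S X_S over the C(44, 6) = 7059052 subsets S of size 6, where X_S = 1 if the K_6 on S is monochromatic.
For a fixed S, the K_6 on S has C(6, 2) = 15 edges. P[all 15 edges red] = (1/2)^15, and likewise for blue, so P[monochromatic] = 2·(1/2)^15 = 2^{1 − 15} = 1/16384.
Summing: E[X] = C(44, 6) · 2^{1 − 15} = 7059052 · 1/16384 = 1764763/4096.
Numerically: E[X] ≈ 430.850.

E[X] = C(44,6)·2^(1−C(6,2)) = 1764763/4096 ≈ 430.850.


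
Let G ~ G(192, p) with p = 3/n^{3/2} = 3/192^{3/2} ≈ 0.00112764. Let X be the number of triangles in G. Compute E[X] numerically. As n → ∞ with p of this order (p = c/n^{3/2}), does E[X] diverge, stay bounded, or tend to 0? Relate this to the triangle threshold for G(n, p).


Number of potential triangles: C(192, 3) = 1161280.
Each occurs with probability p³ ≈ (0.00112764)³ ≈ 1.43386490e-09.
By linearity: E[X] = C(192, 3)·p³ ≈ 1161280 · 1.43386490e-09 ≈ 0.001665.
Since α = 3/2 > 1, p = c/n^{3/2} = o(1/n) is below the triangle threshold p ~ 1/n. Asymptotically E[X] ~ (c³/6)·n^{3(1−α)} = (3³/6)·n^{-1.5} → 0, so by Markov's inequality G has no triangles w.h.p.

E[X] ≈ 0.001665; in regime p = Θ(1/n^{3/2}) E[X] tends to 0 (below the triangle threshold p ~ 1/n).


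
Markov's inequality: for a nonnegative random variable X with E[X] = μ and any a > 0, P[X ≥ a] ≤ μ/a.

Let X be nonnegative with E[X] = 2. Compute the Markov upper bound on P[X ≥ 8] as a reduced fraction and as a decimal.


μ = E[X] = 2, a = 8.
Markov: P[X ≥ 8] ≤ μ/a = (2)/8 = 1/4.
Numerically: ≈ 0.25000.
(Since a = 8 > μ = 2.00000, the bound 1/4 is < 1 and informative.)

P[X ≥ 8] ≤ 1/4 ≈ 0.25000.


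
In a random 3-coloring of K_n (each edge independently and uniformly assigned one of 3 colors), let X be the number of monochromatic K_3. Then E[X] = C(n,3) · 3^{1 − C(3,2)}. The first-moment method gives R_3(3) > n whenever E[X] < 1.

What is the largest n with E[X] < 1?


We need C(n, 3) · 3^{1 − 3} < 1, i.e. C(n, 3) < 3^{3 − 1} = 9.
Check values of n near the boundary:
  n = 3: C(3, 3) = 1; 1 < 9? YES
  n = 4: C(4, 3) = 4; 4 < 9? YES
  n = 5: C(5, 3) = 10; 10 < 9? NO
The largest n with C(n, 3) < 9 is n = 4 (where E[X] = 4/9 ≈ 0.444). Hence R_3(3) > 4, i.e. R_3(3) ≥ 5.

Largest n = 4; hence R_3(3) > 4.


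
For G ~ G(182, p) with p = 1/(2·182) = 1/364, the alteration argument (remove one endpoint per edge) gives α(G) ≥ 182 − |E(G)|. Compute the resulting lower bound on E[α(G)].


E[|E(G)|] = C(182, 2)·p = 16471 · (1/364) = 181/4.
E[α(G)] ≥ n − E[|E(G)|] = 182 − 181/4 = 547/4.
Numerically: ≈ 136.7500.
(This is only a lower bound; the true E[α(G)] may be larger.)

E[α(G)] ≥ 547/4 ≈ 136.7500.


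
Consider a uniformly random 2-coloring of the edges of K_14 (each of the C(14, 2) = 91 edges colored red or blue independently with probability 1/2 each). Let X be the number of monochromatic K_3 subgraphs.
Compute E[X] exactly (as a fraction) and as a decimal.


Let X = Σ_S X_S over the C(14, 3) = 364 subsets S of size 3, where X_S = 1 if the K_3 on S is monochromatic.
For a fixed S, the K_3 on S has C(3, 2) = 3 edges. P[all 3 edges red] = (1/2)^3, and likewise for blue, so P[monochromatic] = 2·(1/2)^3 = 2^{1 − 3} = 1/4.
Summing: E[X] = C(14, 3) · 2^{1 − 3} = 364 · 1/4 = 91.
Numerically: E[X] ≈ 91.00000.

E[X] = C(14,3)·2^(1−C(3,2)) = 91 ≈ 91.00000.


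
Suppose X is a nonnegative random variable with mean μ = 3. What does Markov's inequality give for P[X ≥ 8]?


μ = E[X] = 3, a = 8.
Markov: P[X ≥ 8] ≤ μ/a = (3)/8 = 3/8.
Numerically: ≈ 0.37500.
(Since a = 8 > μ = 3.00000, the bound 3/8 is < 1 and informative.)

P[X ≥ 8] ≤ 3/8 ≈ 0.37500.


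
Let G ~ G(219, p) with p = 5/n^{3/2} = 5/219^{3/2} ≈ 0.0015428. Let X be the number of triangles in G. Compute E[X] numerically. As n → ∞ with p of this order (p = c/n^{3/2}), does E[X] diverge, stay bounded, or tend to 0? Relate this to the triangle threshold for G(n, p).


Number of potential triangles: C(219, 3) = 1726669.
Each occurs with probability p³ ≈ (0.0015428)³ ≈ 3.6720746e-09.
By linearity: E[X] = C(219, 3)·p³ ≈ 1726669 · 3.6720746e-09 ≈ 0.00634.
Since α = 3/2 > 1, p = c/n^{3/2} = o(1/n) is below the triangle threshold p ~ 1/n. Asymptotically E[X] ~ (c³/6)·n^{3(1−α)} = (5³/6)·n^{-1.5} → 0, so by Markov's inequality G has no triangles w.h.p.

E[X] ≈ 0.00634; in regime p = Θ(1/n^{3/2}) E[X] tends to 0 (below the triangle threshold p ~ 1/n).


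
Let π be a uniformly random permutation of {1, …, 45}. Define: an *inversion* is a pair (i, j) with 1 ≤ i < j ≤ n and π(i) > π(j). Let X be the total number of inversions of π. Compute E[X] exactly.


Write X = Σ X_I over the C(45, 2) = 990 pairs i < j, with X_I the indicator of one inversion.
There are 990 indicators.
For each fixed pair i < j, the values π(i) and π(j) are two distinct elements of {1, …, 45} in uniformly random order; by symmetry P[π(i) > π(j)] = 1/2.
By linearity: E[X] = 990 · (1/2) = C(45, 2) · (1/2) = 990/2 = 495 ≈ 495.000.

E[X] = 495 = 495.000.


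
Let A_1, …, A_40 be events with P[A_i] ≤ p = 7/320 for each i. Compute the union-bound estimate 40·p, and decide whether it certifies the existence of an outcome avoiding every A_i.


Union bound: P[∪_{i=1}^{40} A_i] ≤ Σ_i P[A_i] ≤ 40·p = 40·(7/320) = 7/8.
Numerically: 7/8 ≈ 0.8750.
Is 7/8 < 1? YES.
Since P[∪ A_i] ≤ 7/8 < 1, the complement has P[∩ A_i^c] ≥ 1 − 7/8 = 1/8 > 0, so some outcome avoids every A_i.

40·p = 7/8 ≈ 0.8750; existence CERTIFIED by the union bound.


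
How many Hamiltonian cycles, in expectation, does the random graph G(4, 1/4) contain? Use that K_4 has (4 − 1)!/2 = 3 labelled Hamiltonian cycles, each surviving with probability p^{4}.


K_4 has (4 − 1)!/2 = 3 labelled Hamiltonian cycles.
For each such Hamiltonian cycle H, let X_H = 1 if all 4 edges of H are present in G. Then P[X_H = 1] = p^{4} = (1/4)^{4} = 1/256.
By linearity of expectation: E[X] = Σ_H E[X_H] = 3 · p^{4} = 3 · 1/256 = 3/256.
Numerically: E[X] ≈ 0.0117188.

E[X] = 3 · (1/4)^{4} = 3/256 ≈ 0.0117188.


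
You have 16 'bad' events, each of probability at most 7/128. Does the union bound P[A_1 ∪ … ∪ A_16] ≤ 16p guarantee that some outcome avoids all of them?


Union bound: P[∪_{i=1}^{16} A_i] ≤ Σ_i P[A_i] ≤ 16·p = 16·(7/128) = 7/8.
Numerically: 7/8 ≈ 0.87500.
Is 7/8 < 1? YES.
Since P[∪ A_i] ≤ 7/8 < 1, the complement has P[∩ A_i^c] ≥ 1 − 7/8 = 1/8 > 0, so some outcome avoids every A_i.

16·p = 7/8 ≈ 0.87500; existence CERTIFIED by the union bound.


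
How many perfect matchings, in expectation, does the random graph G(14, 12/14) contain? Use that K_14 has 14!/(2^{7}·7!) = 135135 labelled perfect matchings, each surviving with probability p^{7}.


K_14 has 14!/(2^{7}·7!) = 135135 labelled perfect matchings.
For each such perfect matching H, let X_H = 1 if all 7 edges of H are present in G. Then P[X_H = 1] = p^{7} = (6/7)^{7} = 279936/823543.
By linearity of expectation: E[X] = Σ_H E[X_H] = 135135 · p^{7} = 135135 · 279936/823543 = 5404164480/117649.
Numerically: E[X] ≈ 45934.6.

E[X] = 135135 · (6/7)^{7} = 5404164480/117649 ≈ 45934.6.


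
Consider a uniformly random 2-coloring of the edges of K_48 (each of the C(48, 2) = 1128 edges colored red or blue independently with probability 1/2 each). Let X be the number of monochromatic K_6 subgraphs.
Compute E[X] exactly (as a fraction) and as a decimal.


Let X = Σ_S X_S over the C(48, 6) = 12271512 subsets S of size 6, where X_S = 1 if the K_6 on S is monochromatic.
For a fixed S, the K_6 on S has C(6, 2) = 15 edges. P[all 15 edges red] = (1/2)^15, and likewise for blue, so P[monochromatic] = 2·(1/2)^15 = 2^{1 − 15} = 1/16384.
By linearity of expectation: E[X] = C(48, 6) · 2^{1 − 15} = 12271512 · 1/16384 = 1533939/2048.
Numerically: E[X] ≈ 748.9937.

E[X] = C(48,6)·2^(1−C(6,2)) = 1533939/2048 ≈ 748.9937.


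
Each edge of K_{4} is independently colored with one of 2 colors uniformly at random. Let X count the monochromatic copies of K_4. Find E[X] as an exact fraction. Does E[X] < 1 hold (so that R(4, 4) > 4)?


E[X] = C(4, 4) · 2^{1 − 6} = 1 · 2^{−5} = 1/32.
As a reduced fraction: E[X] = 1/32 ≈ 0.0312.
Is E[X] < 1? YES.
Since E[X] < 1, there exists a 2-coloring of K_{4} with no monochromatic K_4; hence R(4, 4) > 4.

E[X] = 1/32 ≈ 0.0312; E[X] < 1, so R(4, 4) > 4.


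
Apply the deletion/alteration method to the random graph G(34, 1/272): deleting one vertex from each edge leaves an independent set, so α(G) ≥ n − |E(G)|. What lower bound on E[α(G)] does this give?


E[|E(G)|] = C(34, 2)·p = 561 · (1/272) = 33/16.
E[α(G)] ≥ n − E[|E(G)|] = 34 − 33/16 = 511/16.
Numerically: ≈ 31.938.
(This is only a lower bound; the true E[α(G)] may be larger.)

E[α(G)] ≥ 511/16 ≈ 31.938.


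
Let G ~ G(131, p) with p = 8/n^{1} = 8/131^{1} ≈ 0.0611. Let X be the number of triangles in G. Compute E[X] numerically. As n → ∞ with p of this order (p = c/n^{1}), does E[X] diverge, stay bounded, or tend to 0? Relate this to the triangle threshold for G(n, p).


Number of potential triangles: C(131, 3) = 366145.
Each occurs with probability p³ ≈ (0.0611)³ ≈ 2.27749e-04.
By linearity: E[X] = C(131, 3)·p³ ≈ 366145 · 2.27749e-04 ≈ 83.389.
Here α = 1, so p = 8/n is exactly at the triangle threshold p ~ 1/n. Asymptotically E[X] → c³/6 = 8³/6 = 256/3 ≈ 85.333, a bounded constant. In this regime the triangle count is asymptotically Poisson(c³/6).

E[X] ≈ 83.389; in regime p = Θ(1/n^{1}) E[X] stays bounded (at the triangle threshold p ~ 1/n).


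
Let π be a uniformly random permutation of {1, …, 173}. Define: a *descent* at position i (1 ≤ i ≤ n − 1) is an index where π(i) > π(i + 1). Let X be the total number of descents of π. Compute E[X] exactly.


Write X = Σ X_I over i = 1, …, 172, with X_I the indicator of one descent.
There are 172 indicators.
For each fixed i, the pair (π(i), π(i+1)) is a uniformly random ordered pair of distinct values from {1, …, 173}; by symmetry P[π(i) > π(i+1)] = 1/2.
By linearity: E[X] = 172 · (1/2) = (173 − 1) · (1/2) = 86 ≈ 86.0000.

E[X] = 86 = 86.0000.


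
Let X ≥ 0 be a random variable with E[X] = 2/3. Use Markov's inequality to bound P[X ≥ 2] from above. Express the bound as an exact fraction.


μ = E[X] = 2/3, a = 2.
Markov: P[X ≥ 2] ≤ μ/a = (2/3)/2 = 1/3.
Numerically: ≈ 0.33333.
(Since a = 2 > μ = 0.66667, the bound 1/3 is < 1 and informative.)

P[X ≥ 2] ≤ 1/3 ≈ 0.33333.


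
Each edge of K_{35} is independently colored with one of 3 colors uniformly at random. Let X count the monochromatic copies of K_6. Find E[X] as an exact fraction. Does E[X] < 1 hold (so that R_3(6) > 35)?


E[X] = C(35, 6) · 3^{1 − 15} = 1623160 · 3^{−14} = 1623160/4782969.
As a reduced fraction: E[X] = 1623160/4782969 ≈ 0.339.
Is E[X] < 1? YES.
Since E[X] < 1, there exists a 3-coloring of K_{35} with no monochromatic K_6; hence R_3(6) > 35.

E[X] = 1623160/4782969 ≈ 0.339; E[X] < 1, so R_3(6) > 35.


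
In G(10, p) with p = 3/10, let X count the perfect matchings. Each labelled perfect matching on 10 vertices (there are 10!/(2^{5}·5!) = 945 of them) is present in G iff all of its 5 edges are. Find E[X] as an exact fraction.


K_10 has 10!/(2^{5}·5!) = 945 labelled perfect matchings.
For each such perfect matching H, let X_H = 1 if all 5 edges of H are present in G. Then P[X_H = 1] = p^{5} = (3/10)^{5} = 243/100000.
By linearity of expectation: E[X] = Σ_H E[X_H] = 945 · p^{5} = 945 · 243/100000 = 45927/20000.
Numerically: E[X] ≈ 2.2963.

E[X] = 945 · (3/10)^{5} = 45927/20000 ≈ 2.2963.


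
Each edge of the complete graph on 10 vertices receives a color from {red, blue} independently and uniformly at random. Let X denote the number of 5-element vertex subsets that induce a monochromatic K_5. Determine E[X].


Let X = Σ_S X_S over the C(10, 5) = 252 subsets S of size 5, where X_S = 1 if the K_5 on S is monochromatic.
For a fixed S, the K_5 on S has C(5, 2) = 10 edges. P[all 10 edges red] = (1/2)^10, and likewise for blue, so P[monochromatic] = 2·(1/2)^10 = 2^{1 − 10} = 1/512.
By linearity of expectation: E[X] = C(10, 5) · 2^{1 − 10} = 252 · 1/512 = 63/128.
Numerically: E[X] ≈ 0.492.

E[X] = C(10,5)·2^(1−C(5,2)) = 63/128 ≈ 0.492.


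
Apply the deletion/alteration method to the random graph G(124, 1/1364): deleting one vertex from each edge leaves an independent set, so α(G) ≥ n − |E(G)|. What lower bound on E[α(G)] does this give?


E[|E(G)|] = C(124, 2)·p = 7626 · (1/1364) = 123/22.
E[α(G)] ≥ n − E[|E(G)|] = 124 − 123/22 = 2605/22.
Numerically: ≈ 118.4091.
(This is only a lower bound; the true E[α(G)] may be larger.)

E[α(G)] ≥ 2605/22 ≈ 118.4091.


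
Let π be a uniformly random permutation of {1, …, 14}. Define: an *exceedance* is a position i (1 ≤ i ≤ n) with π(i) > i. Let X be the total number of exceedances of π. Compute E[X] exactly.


Write X = Σ_{i=1}^{14} X_i, where X_i = 1_{π(i) > i}.
For each fixed i, π(i) is uniform over {1, …, 14} (marginal of a uniform permutation), so P[π(i) > i] = (n − i)/n. Summing: Σ_{i=1}^{14} (n − i)/n = (0 + 1 + … + 13)/14 = 14(14 − 1)/(2·14) = (14 − 1)/2.
Hence E[X] = Σ_{i=1}^{14} (14 − i)/14 = 13/2 ≈ 6.500.

E[X] = 13/2 = 6.500.


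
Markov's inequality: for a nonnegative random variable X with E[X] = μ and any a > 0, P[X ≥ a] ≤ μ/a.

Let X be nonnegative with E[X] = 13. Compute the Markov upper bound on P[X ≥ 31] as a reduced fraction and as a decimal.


μ = E[X] = 13, a = 31.
Markov: P[X ≥ 31] ≤ μ/a = (13)/31 = 13/31.
Numerically: ≈ 0.419.
(Since a = 31 > μ = 13.000, the bound 13/31 is < 1 and informative.)

P[X ≥ 31] ≤ 13/31 ≈ 0.419.


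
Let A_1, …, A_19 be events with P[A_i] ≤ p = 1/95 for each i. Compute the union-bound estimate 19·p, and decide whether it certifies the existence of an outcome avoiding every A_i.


Union bound: P[∪_{i=1}^{19} A_i] ≤ Σ_i P[A_i] ≤ 19·p = 19·(1/95) = 1/5.
Numerically: 1/5 ≈ 0.2000.
Is 1/5 < 1? YES.
Since P[∪ A_i] ≤ 1/5 < 1, the complement has P[∩ A_i^c] ≥ 1 − 1/5 = 4/5 > 0, so some outcome avoids every A_i.

19·p = 1/5 ≈ 0.2000; existence CERTIFIED by the union bound.


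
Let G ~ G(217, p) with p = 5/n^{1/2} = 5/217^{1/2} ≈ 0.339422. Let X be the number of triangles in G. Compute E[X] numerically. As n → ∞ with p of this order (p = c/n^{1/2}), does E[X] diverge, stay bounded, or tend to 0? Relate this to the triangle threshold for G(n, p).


Number of potential triangles: C(217, 3) = 1679580.
Each occurs with probability p³ ≈ (0.339422)³ ≈ 3.91039305e-02.
By linearity: E[X] = C(217, 3)·p³ ≈ 1679580 · 3.91039305e-02 ≈ 65678.179572.
Since α = 1/2 < 1, p = c/n^{1/2} ≫ 1/n is above the triangle threshold p ~ 1/n. Asymptotically E[X] ~ (c³/6)·n^{3(1−α)} = (5³/6)·n^{1.5} → ∞; triangles are abundant w.h.p.

E[X] ≈ 65678.179572; in regime p = Θ(1/n^{1/2}) E[X] diverges (above the triangle threshold p ~ 1/n).


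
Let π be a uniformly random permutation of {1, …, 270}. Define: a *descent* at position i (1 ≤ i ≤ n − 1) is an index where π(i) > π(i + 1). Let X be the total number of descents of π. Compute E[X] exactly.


Write X = Σ X_I over i = 1, …, 269, with X_I the indicator of one descent.
There are 269 indicators.
For each fixed i, the pair (π(i), π(i+1)) is a uniformly random ordered pair of distinct values from {1, …, 270}; by symmetry P[π(i) > π(i+1)] = 1/2.
By linearity: E[X] = 269 · (1/2) = (270 − 1) · (1/2) = 269/2 ≈ 134.500.

E[X] = 269/2 = 134.500.


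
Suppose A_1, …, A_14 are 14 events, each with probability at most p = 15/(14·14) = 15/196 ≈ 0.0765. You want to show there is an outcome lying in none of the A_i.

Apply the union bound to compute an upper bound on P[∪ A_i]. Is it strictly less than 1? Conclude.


Union bound: P[∪_{i=1}^{14} A_i] ≤ Σ_i P[A_i] ≤ 14·p = 14·(15/196) = 15/14.
Numerically: 15/14 ≈ 1.0714.
Is 15/14 < 1? NO.
Since the bound 15/14 is ≥ 1, the union bound is uninformative here; it does NOT by itself certify existence.

14·p = 15/14 ≈ 1.0714; existence NOT certified by the union bound.


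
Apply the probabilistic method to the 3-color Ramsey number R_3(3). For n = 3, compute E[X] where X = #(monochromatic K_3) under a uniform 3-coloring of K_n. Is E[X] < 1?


E[X] = C(3, 3) · 3^{1 − 3} = 1 · 3^{−2} = 1/9.
As a reduced fraction: E[X] = 1/9 ≈ 0.1111111.
Is E[X] < 1? YES.
Since E[X] < 1, there exists a 3-coloring of K_{3} with no monochromatic K_3; hence R_3(3) > 3.

E[X] = 1/9 ≈ 0.1111111; E[X] < 1, so R_3(3) > 3.


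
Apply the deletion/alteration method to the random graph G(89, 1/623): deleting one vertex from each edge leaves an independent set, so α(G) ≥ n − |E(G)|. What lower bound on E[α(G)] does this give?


E[|E(G)|] = C(89, 2)·p = 3916 · (1/623) = 44/7.
E[α(G)] ≥ n − E[|E(G)|] = 89 − 44/7 = 579/7.
Numerically: ≈ 82.714.
(This is only a lower bound; the true E[α(G)] may be larger.)

E[α(G)] ≥ 579/7 ≈ 82.714.


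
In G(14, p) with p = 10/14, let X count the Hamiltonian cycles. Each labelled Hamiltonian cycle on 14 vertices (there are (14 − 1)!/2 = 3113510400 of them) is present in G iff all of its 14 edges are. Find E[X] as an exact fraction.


K_14 has (14 − 1)!/2 = 3113510400 labelled Hamiltonian cycles.
For each such Hamiltonian cycle H, let X_H = 1 if all 14 edges of H are present in G. Then P[X_H = 1] = p^{14} = (5/7)^{14} = 6103515625/678223072849.
Summing the indicators: E[X] = Σ_H E[X_H] = 3113510400 · p^{14} = 3113510400 · 6103515625/678223072849 = 2714765625000000000/96889010407.
Numerically: E[X] ≈ 2.80193e+07.

E[X] = 3113510400 · (5/7)^{14} = 2714765625000000000/96889010407 ≈ 2.80193e+07.


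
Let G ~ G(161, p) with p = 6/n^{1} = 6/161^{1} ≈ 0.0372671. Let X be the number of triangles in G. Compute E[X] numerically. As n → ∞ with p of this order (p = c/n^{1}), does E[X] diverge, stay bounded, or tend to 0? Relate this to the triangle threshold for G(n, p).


Number of potential triangles: C(161, 3) = 682640.
Each occurs with probability p³ ≈ (0.0372671)³ ≈ 5.17578375e-05.
By linearity: E[X] = C(161, 3)·p³ ≈ 682640 · 5.17578375e-05 ≈ 35.331970.
Here α = 1, so p = 6/n is exactly at the triangle threshold p ~ 1/n. Asymptotically E[X] → c³/6 = 6³/6 = 36 ≈ 36.000000, a bounded constant. In this regime the triangle count is asymptotically Poisson(c³/6).

E[X] ≈ 35.331970; in regime p = Θ(1/n^{1}) E[X] stays bounded (at the triangle threshold p ~ 1/n).


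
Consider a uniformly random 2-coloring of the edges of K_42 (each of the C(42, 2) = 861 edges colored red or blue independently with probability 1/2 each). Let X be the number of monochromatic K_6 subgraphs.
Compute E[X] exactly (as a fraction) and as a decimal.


Let X = Σ_S X_S over the C(42, 6) = 5245786 subsets S of size 6, where X_S = 1 if the K_6 on S is monochromatic.
For a fixed S, the K_6 on S has C(6, 2) = 15 edges. P[all 15 edges red] = (1/2)^15, and likewise for blue, so P[monochromatic] = 2·(1/2)^15 = 2^{1 − 15} = 1/16384.
Summing: E[X] = C(42, 6) · 2^{1 − 15} = 5245786 · 1/16384 = 2622893/8192.
Numerically: E[X] ≈ 320.177368.

E[X] = C(42,6)·2^(1−C(6,2)) = 2622893/8192 ≈ 320.177368.


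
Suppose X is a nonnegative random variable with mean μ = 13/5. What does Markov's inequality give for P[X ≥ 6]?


μ = E[X] = 13/5, a = 6.
Markov: P[X ≥ 6] ≤ μ/a = (13/5)/6 = 13/30.
Numerically: ≈ 0.4333.
(Since a = 6 > μ = 2.6000, the bound 13/30 is < 1 and informative.)

P[X ≥ 6] ≤ 13/30 ≈ 0.4333.


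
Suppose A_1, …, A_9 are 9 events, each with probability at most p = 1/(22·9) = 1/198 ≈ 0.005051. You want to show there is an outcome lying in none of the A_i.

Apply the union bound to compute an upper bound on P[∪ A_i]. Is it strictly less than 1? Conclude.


Union bound: P[∪_{i=1}^{9} A_i] ≤ Σ_i P[A_i] ≤ 9·p = 9·(1/198) = 1/22.
Numerically: 1/22 ≈ 0.045455.
Is 1/22 < 1? YES.
Since P[∪ A_i] ≤ 1/22 < 1, the complement has P[∩ A_i^c] ≥ 1 − 1/22 = 21/22 > 0, so some outcome avoids every A_i.

9·p = 1/22 ≈ 0.045455; existence CERTIFIED by the union bound.


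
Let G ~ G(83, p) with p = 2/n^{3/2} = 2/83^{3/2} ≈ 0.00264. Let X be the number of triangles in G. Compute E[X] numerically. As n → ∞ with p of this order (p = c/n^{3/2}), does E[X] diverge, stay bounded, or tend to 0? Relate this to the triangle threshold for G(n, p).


Number of potential triangles: C(83, 3) = 91881.
Each occurs with probability p³ ≈ (0.00264)³ ≈ 1.85028e-08.
By linearity: E[X] = C(83, 3)·p³ ≈ 91881 · 1.85028e-08 ≈ 0.002.
Since α = 3/2 > 1, p = c/n^{3/2} = o(1/n) is below the triangle threshold p ~ 1/n. Asymptotically E[X] ~ (c³/6)·n^{3(1−α)} = (2³/6)·n^{-1.5} → 0, so by Markov's inequality G has no triangles w.h.p.

E[X] ≈ 0.002; in regime p = Θ(1/n^{3/2}) E[X] tends to 0 (below the triangle threshold p ~ 1/n).


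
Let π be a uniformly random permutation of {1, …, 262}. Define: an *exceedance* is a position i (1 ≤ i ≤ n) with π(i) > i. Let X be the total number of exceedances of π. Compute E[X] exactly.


Write X = Σ_{i=1}^{262} X_i, where X_i = 1_{π(i) > i}.
For each fixed i, π(i) is uniform over {1, …, 262} (marginal of a uniform permutation), so P[π(i) > i] = (n − i)/n. Summing: Σ_{i=1}^{262} (n − i)/n = (0 + 1 + … + 261)/262 = 262(262 − 1)/(2·262) = (262 − 1)/2.
Hence E[X] = Σ_{i=1}^{262} (262 − i)/262 = 261/2 ≈ 130.5000.

E[X] = 261/2 = 130.5000.


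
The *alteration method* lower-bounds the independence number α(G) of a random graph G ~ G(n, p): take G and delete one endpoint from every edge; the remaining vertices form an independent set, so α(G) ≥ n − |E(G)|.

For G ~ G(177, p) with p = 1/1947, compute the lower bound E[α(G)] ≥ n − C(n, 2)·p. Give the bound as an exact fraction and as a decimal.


E[|E(G)|] = C(177, 2)·p = 15576 · (1/1947) = 8.
E[α(G)] ≥ n − E[|E(G)|] = 177 − 8 = 169.
Numerically: ≈ 169.0000.
(This is only a lower bound; the true E[α(G)] may be larger.)

E[α(G)] ≥ 169 ≈ 169.0000.


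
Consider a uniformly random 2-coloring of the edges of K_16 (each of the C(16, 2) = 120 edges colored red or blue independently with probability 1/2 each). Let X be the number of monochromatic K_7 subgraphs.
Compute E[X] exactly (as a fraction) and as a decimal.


Let X = Σ_S X_S over the C(16, 7) = 11440 subsets S of size 7, where X_S = 1 if the K_7 on S is monochromatic.
For a fixed S, the K_7 on S has C(7, 2) = 21 edges. P[all 21 edges red] = (1/2)^21, and likewise for blue, so P[monochromatic] = 2·(1/2)^21 = 2^{1 − 21} = 1/1048576.
By linearity: E[X] = C(16, 7) · 2^{1 − 21} = 11440 · 1/1048576 = 715/65536.
Numerically: E[X] ≈ 0.011.

E[X] = C(16,7)·2^(1−C(7,2)) = 715/65536 ≈ 0.011.


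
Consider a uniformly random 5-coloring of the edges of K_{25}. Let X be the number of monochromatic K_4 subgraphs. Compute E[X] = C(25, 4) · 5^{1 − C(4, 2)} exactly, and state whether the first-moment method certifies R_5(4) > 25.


E[X] = C(25, 4) · 5^{1 − 6} = 12650 · 5^{−5} = 12650/3125.
As a reduced fraction: E[X] = 506/125 ≈ 4.048000.
Is E[X] < 1? NO.
Since E[X] ≥ 1, the first-moment bound is inconclusive at n = 25; it does NOT by itself certify R_5(4) > 25.

E[X] = 506/125 ≈ 4.048000; E[X] ≥ 1; first-moment method inconclusive here.


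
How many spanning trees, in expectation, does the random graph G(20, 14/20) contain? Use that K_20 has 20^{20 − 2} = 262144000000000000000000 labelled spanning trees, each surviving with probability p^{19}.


K_20 has 20^{20 − 2} = 262144000000000000000000 labelled spanning trees.
For each such spanning tree H, let X_H = 1 if all 19 edges of H are present in G. Then P[X_H = 1] = p^{19} = (7/10)^{19} = 11398895185373143/10000000000000000000.
Summing the indicators: E[X] = Σ_H E[X_H] = 262144000000000000000000 · p^{19} = 262144000000000000000000 · 11398895185373143/10000000000000000000 = 1494075989737228599296/5.
Numerically: E[X] ≈ 2.98815e+20.

E[X] = 262144000000000000000000 · (7/10)^{19} = 1494075989737228599296/5 ≈ 2.98815e+20.


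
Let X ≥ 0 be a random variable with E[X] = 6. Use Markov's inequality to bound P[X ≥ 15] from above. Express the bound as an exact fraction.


μ = E[X] = 6, a = 15.
Markov: P[X ≥ 15] ≤ μ/a = (6)/15 = 2/5.
Numerically: ≈ 0.40000.
(Since a = 15 > μ = 6.00000, the bound 2/5 is < 1 and informative.)

P[X ≥ 15] ≤ 2/5 ≈ 0.40000.


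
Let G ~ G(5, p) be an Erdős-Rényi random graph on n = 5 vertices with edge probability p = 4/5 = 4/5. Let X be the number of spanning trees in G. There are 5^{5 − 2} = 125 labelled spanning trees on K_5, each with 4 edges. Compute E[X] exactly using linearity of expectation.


K_5 has 5^{5 − 2} = 125 labelled spanning trees.
For each such spanning tree H, let X_H = 1 if all 4 edges of H are present in G. Then P[X_H = 1] = p^{4} = (4/5)^{4} = 256/625.
By linearity: E[X] = Σ_H E[X_H] = 125 · p^{4} = 125 · 256/625 = 256/5.
Numerically: E[X] ≈ 51.2.

E[X] = 125 · (4/5)^{4} = 256/5 ≈ 51.2.


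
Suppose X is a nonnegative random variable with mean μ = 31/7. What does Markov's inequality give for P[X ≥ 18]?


μ = E[X] = 31/7, a = 18.
Markov: P[X ≥ 18] ≤ μ/a = (31/7)/18 = 31/126.
Numerically: ≈ 0.246032.
(Since a = 18 > μ = 4.428571, the bound 31/126 is < 1 and informative.)

P[X ≥ 18] ≤ 31/126 ≈ 0.246032.


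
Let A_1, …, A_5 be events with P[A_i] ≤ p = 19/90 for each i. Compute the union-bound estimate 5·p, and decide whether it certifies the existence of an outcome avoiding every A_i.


Union bound: P[∪_{i=1}^{5} A_i] ≤ Σ_i P[A_i] ≤ 5·p = 5·(19/90) = 19/18.
Numerically: 19/18 ≈ 1.05556.
Is 19/18 < 1? NO.
Since the bound 19/18 is ≥ 1, the union bound is uninformative here; it does NOT by itself certify existence.

5·p = 19/18 ≈ 1.05556; existence NOT certified by the union bound.


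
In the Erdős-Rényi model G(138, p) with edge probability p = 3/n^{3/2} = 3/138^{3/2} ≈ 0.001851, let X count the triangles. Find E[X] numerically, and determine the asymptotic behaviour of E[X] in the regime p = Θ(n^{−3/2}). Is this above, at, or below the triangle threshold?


Number of potential triangles: C(138, 3) = 428536.
Each occurs with probability p³ ≈ (0.001851)³ ≈ 6.337353e-09.
By linearity: E[X] = C(138, 3)·p³ ≈ 428536 · 6.337353e-09 ≈ 0.0027.
Since α = 3/2 > 1, p = c/n^{3/2} = o(1/n) is below the triangle threshold p ~ 1/n. Asymptotically E[X] ~ (c³/6)·n^{3(1−α)} = (3³/6)·n^{-1.5} → 0, so by Markov's inequality G has no triangles w.h.p.

E[X] ≈ 0.0027; in regime p = Θ(1/n^{3/2}) E[X] tends to 0 (below the triangle threshold p ~ 1/n).


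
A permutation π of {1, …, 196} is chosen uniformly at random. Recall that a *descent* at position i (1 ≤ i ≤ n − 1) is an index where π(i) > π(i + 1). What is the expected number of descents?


Write X = Σ X_I over i = 1, …, 195, with X_I the indicator of one descent.
There are 195 indicators.
For each fixed i, the pair (π(i), π(i+1)) is a uniformly random ordered pair of distinct values from {1, …, 196}; by symmetry P[π(i) > π(i+1)] = 1/2.
By linearity: E[X] = 195 · (1/2) = (196 − 1) · (1/2) = 195/2 ≈ 97.50000.

E[X] = 195/2 = 97.50000.


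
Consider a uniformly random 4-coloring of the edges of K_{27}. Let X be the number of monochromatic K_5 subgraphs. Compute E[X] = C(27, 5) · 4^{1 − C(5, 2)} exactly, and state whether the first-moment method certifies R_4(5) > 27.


E[X] = C(27, 5) · 4^{1 − 10} = 80730 · 4^{−9} = 80730/262144.
As a reduced fraction: E[X] = 40365/131072 ≈ 0.308.
Is E[X] < 1? YES.
Since E[X] < 1, there exists a 4-coloring of K_{27} with no monochromatic K_5; hence R_4(5) > 27.

E[X] = 40365/131072 ≈ 0.308; E[X] < 1, so R_4(5) > 27.


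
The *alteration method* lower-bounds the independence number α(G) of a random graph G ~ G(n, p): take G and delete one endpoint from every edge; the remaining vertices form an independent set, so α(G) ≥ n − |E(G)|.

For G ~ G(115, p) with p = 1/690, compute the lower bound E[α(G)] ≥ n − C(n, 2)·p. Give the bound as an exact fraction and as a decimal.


E[|E(G)|] = C(115, 2)·p = 6555 · (1/690) = 19/2.
E[α(G)] ≥ n − E[|E(G)|] = 115 − 19/2 = 211/2.
Numerically: ≈ 105.50000.
(This is only a lower bound; the true E[α(G)] may be larger.)

E[α(G)] ≥ 211/2 ≈ 105.50000.


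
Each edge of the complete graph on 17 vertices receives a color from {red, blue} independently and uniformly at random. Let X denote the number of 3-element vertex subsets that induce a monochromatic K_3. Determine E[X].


Let X = Σ_S X_S over the C(17, 3) = 680 subsets S of size 3, where X_S = 1 if the K_3 on S is monochromatic.
For a fixed S, the K_3 on S has C(3, 2) = 3 edges. P[all 3 edges red] = (1/2)^3, and likewise for blue, so P[monochromatic] = 2·(1/2)^3 = 2^{1 − 3} = 1/4.
By linearity of expectation: E[X] = C(17, 3) · 2^{1 − 3} = 680 · 1/4 = 170.
Numerically: E[X] ≈ 170.0000.

E[X] = C(17,3)·2^(1−C(3,2)) = 170 ≈ 170.0000.


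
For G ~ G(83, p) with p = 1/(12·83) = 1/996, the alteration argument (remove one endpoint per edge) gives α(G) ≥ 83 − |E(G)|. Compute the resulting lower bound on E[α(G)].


E[|E(G)|] = C(83, 2)·p = 3403 · (1/996) = 41/12.
E[α(G)] ≥ n − E[|E(G)|] = 83 − 41/12 = 955/12.
Numerically: ≈ 79.583333.
(This is only a lower bound; the true E[α(G)] may be larger.)

E[α(G)] ≥ 955/12 ≈ 79.583333.


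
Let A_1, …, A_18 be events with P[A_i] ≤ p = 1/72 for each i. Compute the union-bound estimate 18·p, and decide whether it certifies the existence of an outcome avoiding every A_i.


Union bound: P[∪_{i=1}^{18} A_i] ≤ Σ_i P[A_i] ≤ 18·p = 18·(1/72) = 1/4.
Numerically: 1/4 ≈ 0.250.
Is 1/4 < 1? YES.
Since P[∪ A_i] ≤ 1/4 < 1, the complement has P[∩ A_i^c] ≥ 1 − 1/4 = 3/4 > 0, so some outcome avoids every A_i.

18·p = 1/4 ≈ 0.250; existence CERTIFIED by the union bound.


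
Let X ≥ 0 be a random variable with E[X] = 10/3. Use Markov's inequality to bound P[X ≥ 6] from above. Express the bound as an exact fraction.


μ = E[X] = 10/3, a = 6.
Markov: P[X ≥ 6] ≤ μ/a = (10/3)/6 = 5/9.
Numerically: ≈ 0.5556.
(Since a = 6 > μ = 3.3333, the bound 5/9 is < 1 and informative.)

P[X ≥ 6] ≤ 5/9 ≈ 0.5556.


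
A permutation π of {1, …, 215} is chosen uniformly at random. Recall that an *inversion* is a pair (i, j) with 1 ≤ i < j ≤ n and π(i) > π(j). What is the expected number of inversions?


Write X = Σ X_I over the C(215, 2) = 23005 pairs i < j, with X_I the indicator of one inversion.
There are 23005 indicators.
For each fixed pair i < j, the values π(i) and π(j) are two distinct elements of {1, …, 215} in uniformly random order; by symmetry P[π(i) > π(j)] = 1/2.
By linearity: E[X] = 23005 · (1/2) = C(215, 2) · (1/2) = 23005/2 = 23005/2 ≈ 11502.500000.

E[X] = 23005/2 = 11502.500000.


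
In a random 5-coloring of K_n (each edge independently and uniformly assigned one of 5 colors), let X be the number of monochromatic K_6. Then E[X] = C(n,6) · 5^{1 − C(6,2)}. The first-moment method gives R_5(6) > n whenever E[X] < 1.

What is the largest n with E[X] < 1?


We need C(n, 6) · 5^{1 − 15} < 1, i.e. C(n, 6) < 5^{15 − 1} = 6103515625.
Check values of n near the boundary:
  n = 129: C(129, 6) = 5688177600; 5688177600 < 6103515625? YES
  n = 130: C(130, 6) = 5963412000; 5963412000 < 6103515625? YES
  n = 131: C(131, 6) = 6249655776; 6249655776 < 6103515625? NO
  n = 132: C(132, 6) = 6547258432; 6547258432 < 6103515625? NO
The largest n with C(n, 6) < 6103515625 is n = 130 (where E[X] = 47707296/48828125 ≈ 0.977). Hence R_5(6) > 130, i.e. R_5(6) ≥ 131.

Largest n = 130; hence R_5(6) > 130.


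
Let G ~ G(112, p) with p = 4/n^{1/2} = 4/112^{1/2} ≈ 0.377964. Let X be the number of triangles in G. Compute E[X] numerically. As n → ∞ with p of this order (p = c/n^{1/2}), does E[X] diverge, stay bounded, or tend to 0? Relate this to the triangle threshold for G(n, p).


Number of potential triangles: C(112, 3) = 227920.
Each occurs with probability p³ ≈ (0.377964)³ ≈ 5.39949247e-02.
By linearity: E[X] = C(112, 3)·p³ ≈ 227920 · 5.39949247e-02 ≈ 12306.523241.
Since α = 1/2 < 1, p = c/n^{1/2} ≫ 1/n is above the triangle threshold p ~ 1/n. Asymptotically E[X] ~ (c³/6)·n^{3(1−α)} = (4³/6)·n^{1.5} → ∞; triangles are abundant w.h.p.

E[X] ≈ 12306.523241; in regime p = Θ(1/n^{1/2}) E[X] diverges (above the triangle threshold p ~ 1/n).
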